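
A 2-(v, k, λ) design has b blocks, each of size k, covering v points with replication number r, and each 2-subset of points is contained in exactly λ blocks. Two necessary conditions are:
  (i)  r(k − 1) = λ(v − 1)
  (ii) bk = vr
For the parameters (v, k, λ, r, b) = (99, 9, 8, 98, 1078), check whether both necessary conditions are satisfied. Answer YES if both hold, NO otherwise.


Condition (i): r(k − 1) = 98·8 = 784; λ(v − 1) = 8·98 = 784. Match? YES.
Condition (ii): bk = 1078·9 = 9702; vr = 99·98 = 9702. Match? YES.
Both conditions hold? YES.

YES


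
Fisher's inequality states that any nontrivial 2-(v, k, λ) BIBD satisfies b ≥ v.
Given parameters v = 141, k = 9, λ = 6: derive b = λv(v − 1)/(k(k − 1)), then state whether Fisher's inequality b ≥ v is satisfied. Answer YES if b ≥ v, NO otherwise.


r = λ(v − 1)/(k − 1) = 6·140/8 = 105.
b = vr/k = 141·105/9 = 1645.
Fisher's inequality: b ≥ v ⇔ 1645 ≥ 141? YES.

YES


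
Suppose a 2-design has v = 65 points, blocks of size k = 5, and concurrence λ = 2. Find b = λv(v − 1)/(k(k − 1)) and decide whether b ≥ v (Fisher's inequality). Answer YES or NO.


r = λ(v − 1)/(k − 1) = 2·64/4 = 32.
b = vr/k = 65·32/5 = 416.
Fisher's inequality: b ≥ v ⇔ 416 ≥ 65? YES.

YES


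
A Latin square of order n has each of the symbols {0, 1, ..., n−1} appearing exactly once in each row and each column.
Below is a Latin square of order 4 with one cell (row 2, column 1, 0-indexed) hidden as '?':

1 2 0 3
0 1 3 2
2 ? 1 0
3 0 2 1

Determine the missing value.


Row 2 contains symbols [0, 1, 2] — missing [3].
Column 1 contains symbols [0, 1, 2] — missing [3].
The missing symbol must appear in both missing sets; intersection = [3].
Therefore the hidden value is 3.

Missing value = 3.


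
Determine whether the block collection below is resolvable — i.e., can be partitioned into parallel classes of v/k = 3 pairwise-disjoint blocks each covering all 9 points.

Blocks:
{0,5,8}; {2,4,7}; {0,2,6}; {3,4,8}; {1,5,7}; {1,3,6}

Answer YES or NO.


v = 9, block size k = 3, number of blocks = 6.
For resolvability, blocks must partition into parallel classes of size v/k = 3.
Total blocks must therefore be a multiple of 3: 6 = 3·2 + 0 ⇒ divisible ✓.
Greedy packing gives 2 candidate class(es). Each should be a full parallel class (size 3, covers all 9 points).
  Class 1 (3 blocks): {0,5,8}; {2,4,7}; {1,3,6}. Points covered: [0, 1, 2, 3, 4, 5, 6, 7, 8].
  Class 2 (3 blocks): {0,2,6}; {3,4,8}; {1,5,7}. Points covered: [0, 1, 2, 3, 4, 5, 6, 7, 8].
All classes full (size 3)? YES. All classes cover every point? YES.
Resolvable? YES.

YES


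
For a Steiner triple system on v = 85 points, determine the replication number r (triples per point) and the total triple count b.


An STS(v) is a 2-(v, 3, 1) BIBD: block size k = 3, λ = 1.
Replication: r(k − 1) = λ(v − 1) ⇒ r·2 = 85 − 1 = 84 ⇒ r = 42.
Block count: b = v(v − 1)/6 = 85·84/6 = 7140/6 = 1190.

r = 42, b = 1190.


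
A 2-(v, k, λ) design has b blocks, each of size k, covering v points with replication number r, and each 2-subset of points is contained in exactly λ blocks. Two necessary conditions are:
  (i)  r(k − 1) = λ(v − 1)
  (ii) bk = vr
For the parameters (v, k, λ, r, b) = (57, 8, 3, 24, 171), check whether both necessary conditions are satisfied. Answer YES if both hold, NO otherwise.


Condition (i): r(k − 1) = 24·7 = 168; λ(v − 1) = 3·56 = 168. Match? YES.
Condition (ii): bk = 171·8 = 1368; vr = 57·24 = 1368. Match? YES.
Both conditions hold? YES.

YES


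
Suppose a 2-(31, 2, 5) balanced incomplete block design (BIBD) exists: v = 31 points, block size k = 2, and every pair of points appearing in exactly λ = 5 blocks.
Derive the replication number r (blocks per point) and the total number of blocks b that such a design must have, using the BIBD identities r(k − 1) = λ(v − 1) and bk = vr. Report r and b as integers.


Any 2-(v, k, λ) BIBD satisfies two necessary conditions:
  (i)  Each point sits in r blocks, and counting incidences through any fixed point gives r(k − 1) = λ(v − 1), so r = λ(v − 1)/(k − 1).
  (ii) Total incidences bk = vr, so b = vr/k.
Step 1: r = λ(v − 1)/(k − 1) = 5·(31 − 1)/(2 − 1) = 5·30/1 = 150/1 = 150.
Step 2: b = vr/k = 31·150/2 = 4650/2 = 2325.
Check integrality: r = 150 ∈ Z ✓, b = 2325 ∈ Z ✓.
(These identities are necessary conditions: they determine r and b for any design with these parameters, but do not by themselves prove that one exists.)

r = 150, b = 2325.


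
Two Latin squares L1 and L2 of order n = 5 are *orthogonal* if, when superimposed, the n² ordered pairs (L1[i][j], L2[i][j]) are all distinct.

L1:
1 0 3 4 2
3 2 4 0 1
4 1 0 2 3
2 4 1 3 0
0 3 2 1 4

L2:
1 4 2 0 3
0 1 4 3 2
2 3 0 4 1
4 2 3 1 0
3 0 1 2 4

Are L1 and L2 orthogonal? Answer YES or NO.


Form the n² = 25 superimposed pairs (L1[i][j], L2[i][j]), row by row (rows and columns indexed from 0):
row 0: (1,1) (0,4) (3,2) (4,0) (2,3)
row 1: (3,0) (2,1) (4,4) (0,3) (1,2)
row 2: (4,2) (1,3) (0,0) (2,4) (3,1)
row 3: (2,4) (4,2) (1,3) (3,1) (0,0)
row 4: (0,3) (3,0) (2,1) (1,2) (4,4)
Orthogonality requires all 25 pairs distinct.
But the pair (2,4) repeats: cell (2,3) has L1 = 2, L2 = 4, and cell (3,0) has L1 = 2, L2 = 4.
A repeated pair means some other pair never occurs (only 15 distinct pairs out of 25), so the squares are not orthogonal.
Conclusion: NO.

NO


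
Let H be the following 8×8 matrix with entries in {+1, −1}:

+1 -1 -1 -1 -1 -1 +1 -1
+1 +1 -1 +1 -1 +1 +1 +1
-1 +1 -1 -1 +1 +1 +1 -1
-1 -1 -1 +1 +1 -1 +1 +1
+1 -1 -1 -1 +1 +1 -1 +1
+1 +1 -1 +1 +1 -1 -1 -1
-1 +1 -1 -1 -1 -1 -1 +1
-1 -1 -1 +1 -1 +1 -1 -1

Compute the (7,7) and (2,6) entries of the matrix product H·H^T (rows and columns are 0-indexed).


Row 2 of H: [-1, 1, -1, -1, 1, 1, 1, -1].
Row 6 of H: [-1, 1, -1, -1, -1, -1, -1, 1].
Row 7 of H: [-1, -1, -1, 1, -1, 1, -1, -1].
(H·H^T)[7][7] = Σ_j H[7][j]·H[7][j] = (-1)² + (-1)² + (-1)² + (1)² + (-1)² + (1)² + (-1)² + (-1)² = 1 + 1 + 1 + 1 + 1 + 1 + 1 + 1 = 8.
(H·H^T)[2][6] = Σ_j H[2][j]·H[6][j] = (-1)·(-1) + (1)·(1) + (-1)·(-1) + (-1)·(-1) + (1)·(-1) + (1)·(-1) + (1)·(-1) + (-1)·(1) = 1 + 1 + 1 + 1 + -1 + -1 + -1 + -1 = 0.
So rows 2 and 6 are orthogonal; the diagonal entry equals n = 8.

(7,7) entry = 8; (2,6) entry = 0.


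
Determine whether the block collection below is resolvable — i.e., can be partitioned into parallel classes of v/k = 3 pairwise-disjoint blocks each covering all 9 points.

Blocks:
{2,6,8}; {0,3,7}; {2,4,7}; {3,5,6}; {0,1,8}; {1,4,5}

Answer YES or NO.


v = 9, block size k = 3, number of blocks = 6.
For resolvability, blocks must partition into parallel classes of size v/k = 3.
Total blocks must therefore be a multiple of 3: 6 = 3·2 + 0 ⇒ divisible ✓.
Greedy packing gives 2 candidate class(es). Each should be a full parallel class (size 3, covers all 9 points).
  Class 1 (3 blocks): {2,6,8}; {0,3,7}; {1,4,5}. Points covered: [0, 1, 2, 3, 4, 5, 6, 7, 8].
  Class 2 (3 blocks): {2,4,7}; {3,5,6}; {0,1,8}. Points covered: [0, 1, 2, 3, 4, 5, 6, 7, 8].
All classes full (size 3)? YES. All classes cover every point? YES.
Resolvable? YES.

YES


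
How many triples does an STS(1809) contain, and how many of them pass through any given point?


An STS(v) is a 2-(v, 3, 1) BIBD: block size k = 3, λ = 1.
Replication: r(k − 1) = λ(v − 1) ⇒ r·2 = 1809 − 1 = 1808 ⇒ r = 904.
Block count: bk = vr ⇒ b·3 = 1809·904 = 1635336 ⇒ b = 545112.

r = 904, b = 545112.


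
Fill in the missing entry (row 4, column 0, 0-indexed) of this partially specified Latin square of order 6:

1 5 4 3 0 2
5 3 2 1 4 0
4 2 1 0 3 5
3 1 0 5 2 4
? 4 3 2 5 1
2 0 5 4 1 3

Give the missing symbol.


Row 4 contains symbols [1, 2, 3, 4, 5] — missing [0].
Column 0 contains symbols [1, 2, 3, 4, 5] — missing [0].
The missing symbol must appear in both missing sets; intersection = [0].
Therefore the hidden value is 0.

Missing value = 0.


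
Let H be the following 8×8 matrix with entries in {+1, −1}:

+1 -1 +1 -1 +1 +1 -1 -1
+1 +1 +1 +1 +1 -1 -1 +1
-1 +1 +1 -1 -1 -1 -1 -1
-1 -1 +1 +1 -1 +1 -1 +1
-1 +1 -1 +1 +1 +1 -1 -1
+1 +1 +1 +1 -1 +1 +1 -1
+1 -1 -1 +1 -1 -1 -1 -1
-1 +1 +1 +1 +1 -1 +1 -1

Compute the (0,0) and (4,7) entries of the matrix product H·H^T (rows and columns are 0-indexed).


Row 0 of H: [1, -1, 1, -1, 1, 1, -1, -1].
Row 4 of H: [-1, 1, -1, 1, 1, 1, -1, -1].
Row 7 of H: [-1, 1, 1, 1, 1, -1, 1, -1].
(H·H^T)[0][0] = Σ_j H[0][j]·H[0][j] = (1)² + (-1)² + (1)² + (-1)² + (1)² + (1)² + (-1)² + (-1)² = 1 + 1 + 1 + 1 + 1 + 1 + 1 + 1 = 8.
(H·H^T)[4][7] = Σ_j H[4][j]·H[7][j] = (-1)·(-1) + (1)·(1) + (-1)·(1) + (1)·(1) + (1)·(1) + (1)·(-1) + (-1)·(1) + (-1)·(-1) = 1 + 1 + -1 + 1 + 1 + -1 + -1 + 1 = 2.
Rows 4 and 7 are not orthogonal (dot product = 2 ≠ 0), so H is not a Hadamard matrix.

(0,0) entry = 8; (4,7) entry = 2.


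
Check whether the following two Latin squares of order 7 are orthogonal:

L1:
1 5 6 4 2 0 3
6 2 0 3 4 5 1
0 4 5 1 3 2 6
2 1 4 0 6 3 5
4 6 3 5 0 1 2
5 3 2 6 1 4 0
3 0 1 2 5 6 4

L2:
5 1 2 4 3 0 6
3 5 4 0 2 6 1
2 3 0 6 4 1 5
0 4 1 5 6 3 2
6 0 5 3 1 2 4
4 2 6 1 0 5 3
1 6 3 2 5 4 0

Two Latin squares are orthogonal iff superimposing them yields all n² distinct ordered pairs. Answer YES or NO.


Form the n² = 49 superimposed pairs (L1[i][j], L2[i][j]), row by row (rows and columns indexed from 0):
row 0: (1,5) (5,1) (6,2) (4,4) (2,3) (0,0) (3,6)
row 1: (6,3) (2,5) (0,4) (3,0) (4,2) (5,6) (1,1)
row 2: (0,2) (4,3) (5,0) (1,6) (3,4) (2,1) (6,5)
row 3: (2,0) (1,4) (4,1) (0,5) (6,6) (3,3) (5,2)
row 4: (4,6) (6,0) (3,5) (5,3) (0,1) (1,2) (2,4)
row 5: (5,4) (3,2) (2,6) (6,1) (1,0) (4,5) (0,3)
row 6: (3,1) (0,6) (1,3) (2,2) (5,5) (6,4) (4,0)
Orthogonality requires all 49 pairs distinct.
Check by first coordinate: for each symbol s of L1, list the L2 entries in the n cells where L1 = s; they must all differ.
  L1 = 0: L2 entries (in reading order) 0, 4, 2, 5, 1, 3, 6 — all 7 distinct ✓
  L1 = 1: L2 entries (in reading order) 5, 1, 6, 4, 2, 0, 3 — all 7 distinct ✓
  L1 = 2: L2 entries (in reading order) 3, 5, 1, 0, 4, 6, 2 — all 7 distinct ✓
  L1 = 3: L2 entries (in reading order) 6, 0, 4, 3, 5, 2, 1 — all 7 distinct ✓
  L1 = 4: L2 entries (in reading order) 4, 2, 3, 1, 6, 5, 0 — all 7 distinct ✓
  L1 = 5: L2 entries (in reading order) 1, 6, 0, 2, 3, 4, 5 — all 7 distinct ✓
  L1 = 6: L2 entries (in reading order) 2, 3, 5, 6, 0, 1, 4 — all 7 distinct ✓
Every symbol of L1 meets every symbol of L2 exactly once, so all 49 pairs are distinct (49 of 49).
Conclusion: YES.

YES


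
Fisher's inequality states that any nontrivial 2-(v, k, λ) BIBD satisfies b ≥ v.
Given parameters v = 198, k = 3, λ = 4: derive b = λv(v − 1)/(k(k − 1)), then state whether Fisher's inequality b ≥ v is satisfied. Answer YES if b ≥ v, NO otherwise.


b = λv(v − 1)/(k(k − 1)) = 4·198·197/(3·2) = 156024/6 = 26004.
Compare with v = 198: b ≥ v, so Fisher's inequality holds.

YES


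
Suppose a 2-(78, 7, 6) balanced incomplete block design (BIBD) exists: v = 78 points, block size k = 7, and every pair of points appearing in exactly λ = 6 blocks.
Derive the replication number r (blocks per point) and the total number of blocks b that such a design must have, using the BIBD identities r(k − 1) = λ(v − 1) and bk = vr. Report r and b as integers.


Any 2-(v, k, λ) BIBD satisfies two necessary conditions:
  (i)  Each point sits in r blocks, and counting incidences through any fixed point gives r(k − 1) = λ(v − 1), so r = λ(v − 1)/(k − 1).
  (ii) Total incidences bk = vr, so b = vr/k.
Step 1: r = λ(v − 1)/(k − 1) = 6·(78 − 1)/(7 − 1) = 6·77/6 = 462/6 = 77.
Step 2: b = vr/k = 78·77/7 = 6006/7 = 858.
Check integrality: r = 77 ∈ Z ✓, b = 858 ∈ Z ✓.
(These identities are necessary conditions: they determine r and b for any design with these parameters, but do not by themselves prove that one exists.)

r = 77, b = 858.


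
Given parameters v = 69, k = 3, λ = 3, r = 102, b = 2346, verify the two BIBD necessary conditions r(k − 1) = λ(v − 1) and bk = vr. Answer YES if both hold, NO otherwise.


Condition (i): r(k − 1) = 102·2 = 204; λ(v − 1) = 3·68 = 204. Match? YES.
Condition (ii): bk = 2346·3 = 7038; vr = 69·102 = 7038. Match? YES.
Both conditions hold? YES.

YES


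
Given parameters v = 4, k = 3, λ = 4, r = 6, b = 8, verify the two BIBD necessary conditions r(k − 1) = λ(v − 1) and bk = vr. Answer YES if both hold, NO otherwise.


Condition (i): r(k − 1) = 6·2 = 12; λ(v − 1) = 4·3 = 12. Match? YES.
Condition (ii): bk = 8·3 = 24; vr = 4·6 = 24. Match? YES.
Both conditions hold? YES.

YES


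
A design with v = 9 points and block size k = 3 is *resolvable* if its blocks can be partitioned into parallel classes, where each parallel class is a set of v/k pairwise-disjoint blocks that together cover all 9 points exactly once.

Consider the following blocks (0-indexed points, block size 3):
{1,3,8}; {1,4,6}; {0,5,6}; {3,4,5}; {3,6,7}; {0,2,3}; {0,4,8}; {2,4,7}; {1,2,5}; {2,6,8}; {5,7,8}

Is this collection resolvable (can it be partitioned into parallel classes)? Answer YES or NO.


v = 9, block size k = 3, number of blocks = 11.
For resolvability, blocks must partition into parallel classes of size v/k = 3.
Total blocks must therefore be a multiple of 3: 11 = 3·3 + 2 ⇒ not divisible ✗.
Resolvable? NO.

NO


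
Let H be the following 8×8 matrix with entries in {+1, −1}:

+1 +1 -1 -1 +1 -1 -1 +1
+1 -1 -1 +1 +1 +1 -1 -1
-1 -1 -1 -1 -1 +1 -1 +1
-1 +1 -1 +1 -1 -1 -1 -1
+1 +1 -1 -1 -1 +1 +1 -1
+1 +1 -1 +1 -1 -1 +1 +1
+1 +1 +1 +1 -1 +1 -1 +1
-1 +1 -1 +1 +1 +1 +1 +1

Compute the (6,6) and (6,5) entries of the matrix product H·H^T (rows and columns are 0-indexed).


Row 5 of H: [1, 1, -1, 1, -1, -1, 1, 1].
Row 6 of H: [1, 1, 1, 1, -1, 1, -1, 1].
(H·H^T)[6][6] = Σ_j H[6][j]·H[6][j] = (1)² + (1)² + (1)² + (1)² + (-1)² + (1)² + (-1)² + (1)² = 1 + 1 + 1 + 1 + 1 + 1 + 1 + 1 = 8.
(H·H^T)[6][5] = Σ_j H[6][j]·H[5][j] = (1)·(1) + (1)·(1) + (1)·(-1) + (1)·(1) + (-1)·(-1) + (1)·(-1) + (-1)·(1) + (1)·(1) = 1 + 1 + -1 + 1 + 1 + -1 + -1 + 1 = 2.
Rows 6 and 5 are not orthogonal (dot product = 2 ≠ 0), so H is not a Hadamard matrix.

(6,6) entry = 8; (6,5) entry = 2.


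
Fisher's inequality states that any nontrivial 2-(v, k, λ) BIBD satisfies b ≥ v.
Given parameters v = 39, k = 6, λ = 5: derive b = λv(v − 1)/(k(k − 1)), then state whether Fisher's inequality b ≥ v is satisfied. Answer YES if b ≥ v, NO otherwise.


b = λv(v − 1)/(k(k − 1)) = 5·39·38/(6·5) = 7410/30 = 247.
Compare with v = 39: b ≥ v, so Fisher's inequality holds.

YES


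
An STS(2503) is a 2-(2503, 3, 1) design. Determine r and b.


An STS(v) is a 2-(v, 3, 1) BIBD: block size k = 3, λ = 1.
Replication: r(k − 1) = λ(v − 1) ⇒ r·2 = 2503 − 1 = 2502 ⇒ r = 1251.
Block count: bk = vr ⇒ b·3 = 2503·1251 = 3131253 ⇒ b = 1043751.

r = 1251, b = 1043751.


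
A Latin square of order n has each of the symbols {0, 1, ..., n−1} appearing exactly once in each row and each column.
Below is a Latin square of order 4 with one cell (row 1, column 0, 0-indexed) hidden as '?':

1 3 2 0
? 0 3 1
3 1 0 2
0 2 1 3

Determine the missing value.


Row 1 contains symbols [0, 1, 3] — missing [2].
Column 0 contains symbols [0, 1, 3] — missing [2].
The missing symbol must appear in both missing sets; intersection = [2].
Therefore the hidden value is 2.

Missing value = 2.


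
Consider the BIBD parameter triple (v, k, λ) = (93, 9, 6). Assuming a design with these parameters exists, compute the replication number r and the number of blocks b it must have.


Any 2-(v, k, λ) BIBD satisfies two necessary conditions:
  (i)  Each point sits in r blocks, and counting incidences through any fixed point gives r(k − 1) = λ(v − 1), so r = λ(v − 1)/(k − 1).
  (ii) Total incidences bk = vr, so b = vr/k.
Step 1: r = λ(v − 1)/(k − 1) = 6·(93 − 1)/(9 − 1) = 6·92/8 = 552/8 = 69.
Step 2: b = vr/k = 93·69/9 = 6417/9 = 713.
Check integrality: r = 69 ∈ Z ✓, b = 713 ∈ Z ✓.
(These identities are necessary conditions: they determine r and b for any design with these parameters, but do not by themselves prove that one exists.)

r = 69, b = 713.


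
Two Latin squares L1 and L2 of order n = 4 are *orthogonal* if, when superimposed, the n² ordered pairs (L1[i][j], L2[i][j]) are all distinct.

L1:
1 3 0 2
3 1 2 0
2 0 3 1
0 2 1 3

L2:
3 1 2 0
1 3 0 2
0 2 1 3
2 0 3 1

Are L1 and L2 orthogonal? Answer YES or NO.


Form the n² = 16 superimposed pairs (L1[i][j], L2[i][j]), row by row (rows and columns indexed from 0):
row 0: (1,3) (3,1) (0,2) (2,0)
row 1: (3,1) (1,3) (2,0) (0,2)
row 2: (2,0) (0,2) (3,1) (1,3)
row 3: (0,2) (2,0) (1,3) (3,1)
Orthogonality requires all 16 pairs distinct.
But the pair (3,1) repeats: cell (0,1) has L1 = 3, L2 = 1, and cell (1,0) has L1 = 3, L2 = 1.
A repeated pair means some other pair never occurs (only 4 distinct pairs out of 16), so the squares are not orthogonal.
Conclusion: NO.

NO


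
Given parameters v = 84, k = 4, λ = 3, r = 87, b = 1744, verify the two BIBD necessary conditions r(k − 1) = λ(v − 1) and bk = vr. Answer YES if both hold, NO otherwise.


Condition (i): r(k − 1) = 87·3 = 261; λ(v − 1) = 3·83 = 249. Match? NO.
Condition (ii): bk = 1744·4 = 6976; vr = 84·87 = 7308. Match? NO.
Both conditions hold? NO.

NO


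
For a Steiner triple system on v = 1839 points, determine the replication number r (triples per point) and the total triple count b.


An STS(v) is a 2-(v, 3, 1) BIBD: block size k = 3, λ = 1.
Replication: r(k − 1) = λ(v − 1) ⇒ r·2 = 1839 − 1 = 1838 ⇒ r = 919.
Block count: bk = vr ⇒ b·3 = 1839·919 = 1690041 ⇒ b = 563347.
(Check via b = v(v − 1)/6 = 1839·1838/6 = 3380082/6 = 563347.)

r = 919, b = 563347.


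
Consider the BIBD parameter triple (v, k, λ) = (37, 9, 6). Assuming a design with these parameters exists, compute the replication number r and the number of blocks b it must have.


Any 2-(v, k, λ) BIBD satisfies two necessary conditions:
  (i)  Each point sits in r blocks, and counting incidences through any fixed point gives r(k − 1) = λ(v − 1), so r = λ(v − 1)/(k − 1).
  (ii) Total incidences bk = vr, so b = vr/k.
Step 1: r = λ(v − 1)/(k − 1) = 6·(37 − 1)/(9 − 1) = 6·36/8 = 216/8 = 27.
Step 2: b = vr/k = 37·27/9 = 999/9 = 111.
Check integrality: r = 27 ∈ Z ✓, b = 111 ∈ Z ✓.
(These identities are necessary conditions: they determine r and b for any design with these parameters, but do not by themselves prove that one exists.)

r = 27, b = 111.


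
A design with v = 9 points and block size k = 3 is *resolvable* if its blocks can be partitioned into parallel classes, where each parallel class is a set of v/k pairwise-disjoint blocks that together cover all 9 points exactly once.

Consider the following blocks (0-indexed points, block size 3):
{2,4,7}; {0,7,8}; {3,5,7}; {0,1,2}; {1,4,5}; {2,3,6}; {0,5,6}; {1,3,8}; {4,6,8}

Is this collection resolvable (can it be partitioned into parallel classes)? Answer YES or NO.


v = 9, block size k = 3, number of blocks = 9.
For resolvability, blocks must partition into parallel classes of size v/k = 3.
Total blocks must therefore be a multiple of 3: 9 = 3·3 + 0 ⇒ divisible ✓.
Greedy packing gives 3 candidate class(es). Each should be a full parallel class (size 3, covers all 9 points).
  Class 1 (3 blocks): {2,4,7}; {0,5,6}; {1,3,8}. Points covered: [0, 1, 2, 3, 4, 5, 6, 7, 8].
  Class 2 (3 blocks): {0,7,8}; {1,4,5}; {2,3,6}. Points covered: [0, 1, 2, 3, 4, 5, 6, 7, 8].
  Class 3 (3 blocks): {3,5,7}; {0,1,2}; {4,6,8}. Points covered: [0, 1, 2, 3, 4, 5, 6, 7, 8].
All classes full (size 3)? YES. All classes cover every point? YES.
Resolvable? YES.

YES


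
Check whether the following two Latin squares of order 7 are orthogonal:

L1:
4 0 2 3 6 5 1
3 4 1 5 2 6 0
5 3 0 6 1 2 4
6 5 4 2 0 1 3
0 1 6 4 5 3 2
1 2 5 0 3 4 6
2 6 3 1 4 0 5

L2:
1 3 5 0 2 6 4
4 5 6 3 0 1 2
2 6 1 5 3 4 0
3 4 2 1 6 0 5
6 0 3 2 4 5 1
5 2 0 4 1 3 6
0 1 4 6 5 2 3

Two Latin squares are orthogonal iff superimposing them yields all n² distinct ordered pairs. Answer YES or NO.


Form the n² = 49 superimposed pairs (L1[i][j], L2[i][j]), row by row (rows and columns indexed from 0):
row 0: (4,1) (0,3) (2,5) (3,0) (6,2) (5,6) (1,4)
row 1: (3,4) (4,5) (1,6) (5,3) (2,0) (6,1) (0,2)
row 2: (5,2) (3,6) (0,1) (6,5) (1,3) (2,4) (4,0)
row 3: (6,3) (5,4) (4,2) (2,1) (0,6) (1,0) (3,5)
row 4: (0,6) (1,0) (6,3) (4,2) (5,4) (3,5) (2,1)
row 5: (1,5) (2,2) (5,0) (0,4) (3,1) (4,3) (6,6)
row 6: (2,0) (6,1) (3,4) (1,6) (4,5) (0,2) (5,3)
Orthogonality requires all 49 pairs distinct.
But the pair (0,6) repeats: cell (3,4) has L1 = 0, L2 = 6, and cell (4,0) has L1 = 0, L2 = 6.
A repeated pair means some other pair never occurs (only 35 distinct pairs out of 49), so the squares are not orthogonal.
Conclusion: NO.

NO


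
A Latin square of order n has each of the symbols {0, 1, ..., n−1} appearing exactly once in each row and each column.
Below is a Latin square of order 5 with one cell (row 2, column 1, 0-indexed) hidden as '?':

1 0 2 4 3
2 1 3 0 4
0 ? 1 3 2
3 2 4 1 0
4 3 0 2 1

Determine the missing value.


Row 2 contains symbols [0, 1, 2, 3] — missing [4].
Column 1 contains symbols [0, 1, 2, 3] — missing [4].
The missing symbol must appear in both missing sets; intersection = [4].
Therefore the hidden value is 4.

Missing value = 4.


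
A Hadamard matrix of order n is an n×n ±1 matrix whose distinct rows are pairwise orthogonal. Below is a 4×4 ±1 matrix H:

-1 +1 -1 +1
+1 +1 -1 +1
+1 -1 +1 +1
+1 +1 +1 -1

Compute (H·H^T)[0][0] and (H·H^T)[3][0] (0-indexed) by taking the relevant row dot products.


Row 0 of H: [-1, 1, -1, 1].
Row 3 of H: [1, 1, 1, -1].
(H·H^T)[0][0] = Σ_j H[0][j]·H[0][j] = (-1)² + (1)² + (-1)² + (1)² = 1 + 1 + 1 + 1 = 4.
(H·H^T)[3][0] = Σ_j H[3][j]·H[0][j] = (1)·(-1) + (1)·(1) + (1)·(-1) + (-1)·(1) = -1 + 1 + -1 + -1 = -2.
Rows 3 and 0 are not orthogonal (dot product = -2 ≠ 0), so H is not a Hadamard matrix.

(0,0) entry = 4; (3,0) entry = -2.


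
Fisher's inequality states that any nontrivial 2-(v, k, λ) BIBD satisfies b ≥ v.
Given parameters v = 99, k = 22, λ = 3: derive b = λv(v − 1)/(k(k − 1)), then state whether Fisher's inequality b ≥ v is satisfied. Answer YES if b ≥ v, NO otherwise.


b = λv(v − 1)/(k(k − 1)) = 3·99·98/(22·21) = 29106/462 = 63.
Compare with v = 99: b < v, so Fisher's inequality fails.

NO


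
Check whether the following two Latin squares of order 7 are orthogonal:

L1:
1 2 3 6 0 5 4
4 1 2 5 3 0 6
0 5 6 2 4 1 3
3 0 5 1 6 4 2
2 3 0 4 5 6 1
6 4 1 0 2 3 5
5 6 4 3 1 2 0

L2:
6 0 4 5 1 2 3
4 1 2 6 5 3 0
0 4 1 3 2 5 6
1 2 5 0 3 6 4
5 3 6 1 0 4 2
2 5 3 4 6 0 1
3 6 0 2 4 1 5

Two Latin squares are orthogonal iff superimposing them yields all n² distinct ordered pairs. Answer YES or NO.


Form the n² = 49 superimposed pairs (L1[i][j], L2[i][j]), row by row (rows and columns indexed from 0):
row 0: (1,6) (2,0) (3,4) (6,5) (0,1) (5,2) (4,3)
row 1: (4,4) (1,1) (2,2) (5,6) (3,5) (0,3) (6,0)
row 2: (0,0) (5,4) (6,1) (2,3) (4,2) (1,5) (3,6)
row 3: (3,1) (0,2) (5,5) (1,0) (6,3) (4,6) (2,4)
row 4: (2,5) (3,3) (0,6) (4,1) (5,0) (6,4) (1,2)
row 5: (6,2) (4,5) (1,3) (0,4) (2,6) (3,0) (5,1)
row 6: (5,3) (6,6) (4,0) (3,2) (1,4) (2,1) (0,5)
Orthogonality requires all 49 pairs distinct.
Check by first coordinate: for each symbol s of L1, list the L2 entries in the n cells where L1 = s; they must all differ.
  L1 = 0: L2 entries (in reading order) 1, 3, 0, 2, 6, 4, 5 — all 7 distinct ✓
  L1 = 1: L2 entries (in reading order) 6, 1, 5, 0, 2, 3, 4 — all 7 distinct ✓
  L1 = 2: L2 entries (in reading order) 0, 2, 3, 4, 5, 6, 1 — all 7 distinct ✓
  L1 = 3: L2 entries (in reading order) 4, 5, 6, 1, 3, 0, 2 — all 7 distinct ✓
  L1 = 4: L2 entries (in reading order) 3, 4, 2, 6, 1, 5, 0 — all 7 distinct ✓
  L1 = 5: L2 entries (in reading order) 2, 6, 4, 5, 0, 1, 3 — all 7 distinct ✓
  L1 = 6: L2 entries (in reading order) 5, 0, 1, 3, 4, 2, 6 — all 7 distinct ✓
Every symbol of L1 meets every symbol of L2 exactly once, so all 49 pairs are distinct (49 of 49).
Conclusion: YES.

YES


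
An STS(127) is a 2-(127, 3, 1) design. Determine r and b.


An STS(v) is a 2-(v, 3, 1) BIBD: block size k = 3, λ = 1.
Replication: r(k − 1) = λ(v − 1) ⇒ r·2 = 127 − 1 = 126 ⇒ r = 63.
Block count: b = v(v − 1)/6 = 127·126/6 = 16002/6 = 2667.
(Check via bk = vr: 2667·3 = 8001 = 127·63 = 8001 ✓.)

r = 63, b = 2667.


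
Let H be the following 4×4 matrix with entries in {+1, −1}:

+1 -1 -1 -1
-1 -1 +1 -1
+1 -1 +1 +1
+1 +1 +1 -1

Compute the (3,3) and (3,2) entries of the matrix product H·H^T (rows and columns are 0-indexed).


Row 2 of H: [1, -1, 1, 1].
Row 3 of H: [1, 1, 1, -1].
(H·H^T)[3][3] = Σ_j H[3][j]·H[3][j] = (1)² + (1)² + (1)² + (-1)² = 1 + 1 + 1 + 1 = 4.
(H·H^T)[3][2] = Σ_j H[3][j]·H[2][j] = (1)·(1) + (1)·(-1) + (1)·(1) + (-1)·(1) = 1 + -1 + 1 + -1 = 0.
So rows 3 and 2 are orthogonal; the diagonal entry equals n = 4.

(3,3) entry = 4; (3,2) entry = 0.


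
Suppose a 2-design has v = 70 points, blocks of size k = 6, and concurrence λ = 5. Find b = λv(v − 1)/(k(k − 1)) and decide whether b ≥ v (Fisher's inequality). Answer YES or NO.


b = λv(v − 1)/(k(k − 1)) = 5·70·69/(6·5) = 24150/30 = 805.
Compare with v = 70: b ≥ v, so Fisher's inequality holds.

YES


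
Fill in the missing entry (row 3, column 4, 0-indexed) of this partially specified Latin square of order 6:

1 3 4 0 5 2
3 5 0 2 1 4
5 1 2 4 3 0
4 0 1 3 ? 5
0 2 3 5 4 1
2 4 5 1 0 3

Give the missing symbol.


Row 3 contains symbols [0, 1, 3, 4, 5] — missing [2].
Column 4 contains symbols [0, 1, 3, 4, 5] — missing [2].
The missing symbol must appear in both missing sets; intersection = [2].
Therefore the hidden value is 2.

Missing value = 2.


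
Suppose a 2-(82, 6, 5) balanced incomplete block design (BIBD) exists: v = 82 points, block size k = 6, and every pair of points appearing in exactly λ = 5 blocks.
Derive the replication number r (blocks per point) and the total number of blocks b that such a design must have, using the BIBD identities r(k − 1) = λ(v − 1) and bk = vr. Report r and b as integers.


Any 2-(v, k, λ) BIBD satisfies two necessary conditions:
  (i)  Each point sits in r blocks, and counting incidences through any fixed point gives r(k − 1) = λ(v − 1), so r = λ(v − 1)/(k − 1).
  (ii) Total incidences bk = vr, so b = vr/k.
Step 1: r = λ(v − 1)/(k − 1) = 5·(82 − 1)/(6 − 1) = 5·81/5 = 405/5 = 81.
Step 2: b = vr/k = 82·81/6 = 6642/6 = 1107.
Check integrality: r = 81 ∈ Z ✓, b = 1107 ∈ Z ✓.
(These identities are necessary conditions: they determine r and b for any design with these parameters, but do not by themselves prove that one exists.)

r = 81, b = 1107.


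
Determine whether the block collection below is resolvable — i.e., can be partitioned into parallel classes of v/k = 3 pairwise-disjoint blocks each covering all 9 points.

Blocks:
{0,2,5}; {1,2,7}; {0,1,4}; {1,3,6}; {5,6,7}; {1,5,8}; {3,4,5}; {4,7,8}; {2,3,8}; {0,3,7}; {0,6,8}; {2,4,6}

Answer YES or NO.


v = 9, block size k = 3, number of blocks = 12.
For resolvability, blocks must partition into parallel classes of size v/k = 3.
Total blocks must therefore be a multiple of 3: 12 = 3·4 + 0 ⇒ divisible ✓.
Greedy packing gives 4 candidate class(es). Each should be a full parallel class (size 3, covers all 9 points).
  Class 1 (3 blocks): {0,2,5}; {1,3,6}; {4,7,8}. Points covered: [0, 1, 2, 3, 4, 5, 6, 7, 8].
  Class 2 (3 blocks): {1,2,7}; {3,4,5}; {0,6,8}. Points covered: [0, 1, 2, 3, 4, 5, 6, 7, 8].
  Class 3 (3 blocks): {0,1,4}; {5,6,7}; {2,3,8}. Points covered: [0, 1, 2, 3, 4, 5, 6, 7, 8].
  Class 4 (3 blocks): {1,5,8}; {0,3,7}; {2,4,6}. Points covered: [0, 1, 2, 3, 4, 5, 6, 7, 8].
All classes full (size 3)? YES. All classes cover every point? YES.
Resolvable? YES.

YES


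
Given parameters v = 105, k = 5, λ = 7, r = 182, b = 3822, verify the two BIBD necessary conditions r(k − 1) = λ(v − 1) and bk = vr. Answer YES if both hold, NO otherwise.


Condition (i): r(k − 1) = 182·4 = 728; λ(v − 1) = 7·104 = 728. Match? YES.
Condition (ii): bk = 3822·5 = 19110; vr = 105·182 = 19110. Match? YES.
Both conditions hold? YES.

YES


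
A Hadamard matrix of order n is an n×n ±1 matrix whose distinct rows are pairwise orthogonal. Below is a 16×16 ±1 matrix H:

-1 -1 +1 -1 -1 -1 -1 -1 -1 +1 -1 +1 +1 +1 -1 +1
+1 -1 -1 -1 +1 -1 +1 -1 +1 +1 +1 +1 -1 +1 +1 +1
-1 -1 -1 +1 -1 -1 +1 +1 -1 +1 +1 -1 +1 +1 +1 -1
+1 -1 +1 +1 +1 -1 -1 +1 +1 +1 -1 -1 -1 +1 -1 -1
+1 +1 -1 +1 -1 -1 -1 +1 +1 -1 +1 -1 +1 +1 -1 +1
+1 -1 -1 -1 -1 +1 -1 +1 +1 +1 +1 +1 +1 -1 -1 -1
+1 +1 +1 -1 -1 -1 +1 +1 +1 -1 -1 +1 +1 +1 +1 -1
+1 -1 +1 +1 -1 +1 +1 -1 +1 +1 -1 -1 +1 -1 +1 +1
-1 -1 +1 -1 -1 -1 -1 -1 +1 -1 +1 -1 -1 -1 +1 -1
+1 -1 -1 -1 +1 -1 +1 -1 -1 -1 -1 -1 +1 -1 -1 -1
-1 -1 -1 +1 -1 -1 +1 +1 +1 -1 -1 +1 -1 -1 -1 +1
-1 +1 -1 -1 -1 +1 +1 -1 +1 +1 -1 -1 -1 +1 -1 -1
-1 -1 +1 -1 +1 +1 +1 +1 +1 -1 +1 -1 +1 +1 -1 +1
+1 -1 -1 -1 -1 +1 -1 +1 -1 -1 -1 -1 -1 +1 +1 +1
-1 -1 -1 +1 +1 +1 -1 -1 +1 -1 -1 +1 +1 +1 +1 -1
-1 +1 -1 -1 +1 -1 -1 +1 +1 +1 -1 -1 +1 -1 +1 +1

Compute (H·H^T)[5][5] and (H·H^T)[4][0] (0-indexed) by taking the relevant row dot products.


Row 0 of H: [-1, -1, 1, -1, -1, -1, -1, -1, -1, 1, -1, 1, 1, 1, -1, 1].
Row 4 of H: [1, 1, -1, 1, -1, -1, -1, 1, 1, -1, 1, -1, 1, 1, -1, 1].
Row 5 of H: [1, -1, -1, -1, -1, 1, -1, 1, 1, 1, 1, 1, 1, -1, -1, -1].
(H·H^T)[5][5] = Σ_j H[5][j]·H[5][j] = (1)² + (-1)² + (-1)² + (-1)² + (-1)² + (1)² + (-1)² + (1)² + (1)² + (1)² + (1)² + (1)² + (1)² + (-1)² + (-1)² + (-1)² = 1 + 1 + 1 + 1 + 1 + 1 + 1 + 1 + 1 + 1 + 1 + 1 + 1 + 1 + 1 + 1 = 16.
(H·H^T)[4][0] = Σ_j H[4][j]·H[0][j] = (1)·(-1) + (1)·(-1) + (-1)·(1) + (1)·(-1) + (-1)·(-1) + (-1)·(-1) + (-1)·(-1) + (1)·(-1) + (1)·(-1) + (-1)·(1) + (1)·(-1) + (-1)·(1) + (1)·(1) + (1)·(1) + (-1)·(-1) + (1)·(1) = -1 + -1 + -1 + -1 + 1 + 1 + 1 + -1 + -1 + -1 + -1 + -1 + 1 + 1 + 1 + 1 = -2.
Rows 4 and 0 are not orthogonal (dot product = -2 ≠ 0), so H is not a Hadamard matrix.

(5,5) entry = 16; (4,0) entry = -2.


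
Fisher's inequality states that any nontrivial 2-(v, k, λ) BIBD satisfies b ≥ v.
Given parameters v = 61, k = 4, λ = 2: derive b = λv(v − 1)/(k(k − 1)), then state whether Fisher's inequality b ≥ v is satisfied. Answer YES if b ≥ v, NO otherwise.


b = λv(v − 1)/(k(k − 1)) = 2·61·60/(4·3) = 7320/12 = 610.
Compare with v = 61: b ≥ v, so Fisher's inequality holds.

YES


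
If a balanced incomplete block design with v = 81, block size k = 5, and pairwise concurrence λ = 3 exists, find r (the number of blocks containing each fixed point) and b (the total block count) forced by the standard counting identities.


Any 2-(v, k, λ) BIBD satisfies two necessary conditions:
  (i)  Each point sits in r blocks, and counting incidences through any fixed point gives r(k − 1) = λ(v − 1), so r = λ(v − 1)/(k − 1).
  (ii) Total incidences bk = vr, so b = vr/k.
Step 1: r = λ(v − 1)/(k − 1) = 3·(81 − 1)/(5 − 1) = 3·80/4 = 240/4 = 60.
Step 2: b = vr/k = 81·60/5 = 4860/5 = 972.
Check integrality: r = 60 ∈ Z ✓, b = 972 ∈ Z ✓.
(These identities are necessary conditions: they determine r and b for any design with these parameters, but do not by themselves prove that one exists.)

r = 60, b = 972.


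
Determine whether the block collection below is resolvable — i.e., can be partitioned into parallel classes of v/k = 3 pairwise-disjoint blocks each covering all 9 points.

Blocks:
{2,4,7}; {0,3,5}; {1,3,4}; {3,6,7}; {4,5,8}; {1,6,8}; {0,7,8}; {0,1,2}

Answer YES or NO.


v = 9, block size k = 3, number of blocks = 8.
For resolvability, blocks must partition into parallel classes of size v/k = 3.
Total blocks must therefore be a multiple of 3: 8 = 3·2 + 2 ⇒ not divisible ✗.
Resolvable? NO.

NO


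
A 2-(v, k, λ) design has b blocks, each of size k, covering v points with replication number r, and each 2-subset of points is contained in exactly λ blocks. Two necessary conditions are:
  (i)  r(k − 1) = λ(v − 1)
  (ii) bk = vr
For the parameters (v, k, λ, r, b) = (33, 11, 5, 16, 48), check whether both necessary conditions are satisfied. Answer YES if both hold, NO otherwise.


Condition (i): r(k − 1) = 16·10 = 160; λ(v − 1) = 5·32 = 160. Match? YES.
Condition (ii): bk = 48·11 = 528; vr = 33·16 = 528. Match? YES.
Both conditions hold? YES.

YES


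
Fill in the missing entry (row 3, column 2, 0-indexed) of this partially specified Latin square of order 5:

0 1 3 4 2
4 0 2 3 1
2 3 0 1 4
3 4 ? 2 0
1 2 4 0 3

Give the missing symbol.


Row 3 contains symbols [0, 2, 3, 4] — missing [1].
Column 2 contains symbols [0, 2, 3, 4] — missing [1].
The missing symbol must appear in both missing sets; intersection = [1].
Therefore the hidden value is 1.

Missing value = 1.


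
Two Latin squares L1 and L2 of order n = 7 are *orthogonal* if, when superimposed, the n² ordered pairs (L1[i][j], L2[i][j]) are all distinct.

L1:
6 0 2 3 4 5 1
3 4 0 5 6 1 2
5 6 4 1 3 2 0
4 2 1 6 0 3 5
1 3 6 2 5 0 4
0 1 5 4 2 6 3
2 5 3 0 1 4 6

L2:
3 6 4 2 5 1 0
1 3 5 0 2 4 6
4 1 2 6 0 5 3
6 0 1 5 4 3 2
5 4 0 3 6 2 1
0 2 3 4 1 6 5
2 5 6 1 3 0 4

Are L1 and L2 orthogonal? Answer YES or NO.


Form the n² = 49 superimposed pairs (L1[i][j], L2[i][j]), row by row (rows and columns indexed from 0):
row 0: (6,3) (0,6) (2,4) (3,2) (4,5) (5,1) (1,0)
row 1: (3,1) (4,3) (0,5) (5,0) (6,2) (1,4) (2,6)
row 2: (5,4) (6,1) (4,2) (1,6) (3,0) (2,5) (0,3)
row 3: (4,6) (2,0) (1,1) (6,5) (0,4) (3,3) (5,2)
row 4: (1,5) (3,4) (6,0) (2,3) (5,6) (0,2) (4,1)
row 5: (0,0) (1,2) (5,3) (4,4) (2,1) (6,6) (3,5)
row 6: (2,2) (5,5) (3,6) (0,1) (1,3) (4,0) (6,4)
Orthogonality requires all 49 pairs distinct.
Check by first coordinate: for each symbol s of L1, list the L2 entries in the n cells where L1 = s; they must all differ.
  L1 = 0: L2 entries (in reading order) 6, 5, 3, 4, 2, 0, 1 — all 7 distinct ✓
  L1 = 1: L2 entries (in reading order) 0, 4, 6, 1, 5, 2, 3 — all 7 distinct ✓
  L1 = 2: L2 entries (in reading order) 4, 6, 5, 0, 3, 1, 2 — all 7 distinct ✓
  L1 = 3: L2 entries (in reading order) 2, 1, 0, 3, 4, 5, 6 — all 7 distinct ✓
  L1 = 4: L2 entries (in reading order) 5, 3, 2, 6, 1, 4, 0 — all 7 distinct ✓
  L1 = 5: L2 entries (in reading order) 1, 0, 4, 2, 6, 3, 5 — all 7 distinct ✓
  L1 = 6: L2 entries (in reading order) 3, 2, 1, 5, 0, 6, 4 — all 7 distinct ✓
Every symbol of L1 meets every symbol of L2 exactly once, so all 49 pairs are distinct (49 of 49).
Conclusion: YES.

YES


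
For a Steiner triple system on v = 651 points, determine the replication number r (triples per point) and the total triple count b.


An STS(v) is a 2-(v, 3, 1) BIBD: block size k = 3, λ = 1.
Replication: r(k − 1) = λ(v − 1) ⇒ r·2 = 651 − 1 = 650 ⇒ r = 325.
Block count: b = v(v − 1)/6 = 651·650/6 = 423150/6 = 70525.

r = 325, b = 70525.


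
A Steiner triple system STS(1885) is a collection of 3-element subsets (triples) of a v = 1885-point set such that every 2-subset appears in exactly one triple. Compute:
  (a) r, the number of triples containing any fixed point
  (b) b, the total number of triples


An STS(v) is a 2-(v, 3, 1) BIBD: block size k = 3, λ = 1.
Replication: r(k − 1) = λ(v − 1) ⇒ r·2 = 1885 − 1 = 1884 ⇒ r = 942.
Block count: bk = vr ⇒ b·3 = 1885·942 = 1775670 ⇒ b = 591890.
(Check via b = v(v − 1)/6 = 1885·1884/6 = 3551340/6 = 591890.)

r = 942, b = 591890.


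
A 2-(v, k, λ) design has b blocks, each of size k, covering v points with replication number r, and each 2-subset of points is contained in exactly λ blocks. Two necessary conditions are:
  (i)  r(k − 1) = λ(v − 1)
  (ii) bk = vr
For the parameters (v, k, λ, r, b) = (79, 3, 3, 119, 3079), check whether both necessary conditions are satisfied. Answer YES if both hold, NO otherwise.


Condition (i): r(k − 1) = 119·2 = 238; λ(v − 1) = 3·78 = 234. Match? NO.
Condition (ii): bk = 3079·3 = 9237; vr = 79·119 = 9401. Match? NO.
Both conditions hold? NO.

NO


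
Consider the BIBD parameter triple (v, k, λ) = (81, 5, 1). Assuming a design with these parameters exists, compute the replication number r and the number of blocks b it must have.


Any 2-(v, k, λ) BIBD satisfies two necessary conditions:
  (i)  Each point sits in r blocks, and counting incidences through any fixed point gives r(k − 1) = λ(v − 1), so r = λ(v − 1)/(k − 1).
  (ii) Total incidences bk = vr, so b = vr/k.
Step 1: r = λ(v − 1)/(k − 1) = 1·(81 − 1)/(5 − 1) = 1·80/4 = 80/4 = 20.
Step 2: b = vr/k = 81·20/5 = 1620/5 = 324.
Check integrality: r = 20 ∈ Z ✓, b = 324 ∈ Z ✓.
(These identities are necessary conditions: they determine r and b for any design with these parameters, but do not by themselves prove that one exists.)

r = 20, b = 324.


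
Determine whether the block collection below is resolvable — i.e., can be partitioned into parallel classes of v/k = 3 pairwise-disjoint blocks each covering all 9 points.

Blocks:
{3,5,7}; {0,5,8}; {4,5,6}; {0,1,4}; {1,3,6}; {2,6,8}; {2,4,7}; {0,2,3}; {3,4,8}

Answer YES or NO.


v = 9, block size k = 3, number of blocks = 9.
For resolvability, blocks must partition into parallel classes of size v/k = 3.
Total blocks must therefore be a multiple of 3: 9 = 3·3 + 0 ⇒ divisible ✓.
Consider block {4,5,6}. The only other block(s) in the collection disjoint from it are {0,2,3} — just 1 block(s). Any parallel class containing {4,5,6} would need 2 other blocks each disjoint from it, so no parallel class of size 3 can contain {4,5,6}.
Since every block must belong to some parallel class in a resolution, the collection cannot be partitioned into parallel classes.
Resolvable? NO.

NO


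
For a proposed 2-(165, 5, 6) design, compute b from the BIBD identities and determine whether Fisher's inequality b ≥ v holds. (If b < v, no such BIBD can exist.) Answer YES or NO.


r = λ(v − 1)/(k − 1) = 6·164/4 = 246.
b = vr/k = 165·246/5 = 8118.
Fisher's inequality: b ≥ v ⇔ 8118 ≥ 165? YES.

YES


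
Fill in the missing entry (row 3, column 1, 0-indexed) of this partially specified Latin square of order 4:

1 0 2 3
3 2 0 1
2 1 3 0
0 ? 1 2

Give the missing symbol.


Row 3 contains symbols [0, 1, 2] — missing [3].
Column 1 contains symbols [0, 1, 2] — missing [3].
The missing symbol must appear in both missing sets; intersection = [3].
Therefore the hidden value is 3.

Missing value = 3.


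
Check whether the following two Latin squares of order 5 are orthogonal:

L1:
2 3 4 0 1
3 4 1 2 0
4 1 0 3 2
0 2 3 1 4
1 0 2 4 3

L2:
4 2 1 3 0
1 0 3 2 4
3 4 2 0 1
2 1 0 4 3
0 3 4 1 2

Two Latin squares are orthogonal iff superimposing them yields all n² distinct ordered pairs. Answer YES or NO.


Form the n² = 25 superimposed pairs (L1[i][j], L2[i][j]), row by row (rows and columns indexed from 0):
row 0: (2,4) (3,2) (4,1) (0,3) (1,0)
row 1: (3,1) (4,0) (1,3) (2,2) (0,4)
row 2: (4,3) (1,4) (0,2) (3,0) (2,1)
row 3: (0,2) (2,1) (3,0) (1,4) (4,3)
row 4: (1,0) (0,3) (2,4) (4,1) (3,2)
Orthogonality requires all 25 pairs distinct.
But the pair (0,2) repeats: cell (2,2) has L1 = 0, L2 = 2, and cell (3,0) has L1 = 0, L2 = 2.
A repeated pair means some other pair never occurs (only 15 distinct pairs out of 25), so the squares are not orthogonal.
Conclusion: NO.

NO


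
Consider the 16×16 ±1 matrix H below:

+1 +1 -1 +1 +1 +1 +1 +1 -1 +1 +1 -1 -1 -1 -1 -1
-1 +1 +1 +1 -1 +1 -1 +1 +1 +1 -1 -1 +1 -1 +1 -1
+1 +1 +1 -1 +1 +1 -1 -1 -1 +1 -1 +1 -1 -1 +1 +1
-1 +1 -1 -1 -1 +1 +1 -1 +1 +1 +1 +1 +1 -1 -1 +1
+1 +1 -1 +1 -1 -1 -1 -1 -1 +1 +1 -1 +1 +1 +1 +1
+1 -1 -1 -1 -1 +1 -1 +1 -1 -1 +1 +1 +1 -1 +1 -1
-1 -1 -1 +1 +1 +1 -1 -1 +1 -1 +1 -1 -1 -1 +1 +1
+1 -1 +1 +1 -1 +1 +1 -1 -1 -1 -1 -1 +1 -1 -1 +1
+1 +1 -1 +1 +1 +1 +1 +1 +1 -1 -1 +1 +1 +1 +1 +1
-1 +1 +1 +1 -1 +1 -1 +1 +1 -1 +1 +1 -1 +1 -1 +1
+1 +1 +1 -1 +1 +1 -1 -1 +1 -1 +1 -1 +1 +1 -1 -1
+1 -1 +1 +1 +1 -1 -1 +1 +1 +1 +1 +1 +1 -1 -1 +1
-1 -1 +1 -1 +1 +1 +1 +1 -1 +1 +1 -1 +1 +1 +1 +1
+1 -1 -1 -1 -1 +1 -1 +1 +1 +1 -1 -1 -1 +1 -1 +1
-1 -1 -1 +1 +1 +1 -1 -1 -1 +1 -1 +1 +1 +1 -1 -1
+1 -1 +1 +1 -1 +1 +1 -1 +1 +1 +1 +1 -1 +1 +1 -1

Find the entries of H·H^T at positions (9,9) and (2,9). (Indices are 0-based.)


Row 2 of H: [1, 1, 1, -1, 1, 1, -1, -1, -1, 1, -1, 1, -1, -1, 1, 1].
Row 9 of H: [-1, 1, 1, 1, -1, 1, -1, 1, 1, -1, 1, 1, -1, 1, -1, 1].
(H·H^T)[9][9] = Σ_j H[9][j]·H[9][j] = (-1)² + (1)² + (1)² + (1)² + (-1)² + (1)² + (-1)² + (1)² + (1)² + (-1)² + (1)² + (1)² + (-1)² + (1)² + (-1)² + (1)² = 1 + 1 + 1 + 1 + 1 + 1 + 1 + 1 + 1 + 1 + 1 + 1 + 1 + 1 + 1 + 1 = 16.
(H·H^T)[2][9] = Σ_j H[2][j]·H[9][j] = (1)·(-1) + (1)·(1) + (1)·(1) + (-1)·(1) + (1)·(-1) + (1)·(1) + (-1)·(-1) + (-1)·(1) + (-1)·(1) + (1)·(-1) + (-1)·(1) + (1)·(1) + (-1)·(-1) + (-1)·(1) + (1)·(-1) + (1)·(1) = -1 + 1 + 1 + -1 + -1 + 1 + 1 + -1 + -1 + -1 + -1 + 1 + 1 + -1 + -1 + 1 = -2.
Rows 2 and 9 are not orthogonal (dot product = -2 ≠ 0), so H is not a Hadamard matrix.

(9,9) entry = 16; (2,9) entry = -2.
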